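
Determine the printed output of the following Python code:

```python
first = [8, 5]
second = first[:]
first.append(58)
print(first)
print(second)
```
[8, 5, 58]
[8, 5]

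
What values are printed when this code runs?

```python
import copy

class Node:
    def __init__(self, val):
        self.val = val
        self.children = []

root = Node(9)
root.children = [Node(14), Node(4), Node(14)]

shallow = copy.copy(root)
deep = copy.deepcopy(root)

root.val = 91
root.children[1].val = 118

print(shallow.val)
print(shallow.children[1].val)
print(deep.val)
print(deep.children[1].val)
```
9
118
9
4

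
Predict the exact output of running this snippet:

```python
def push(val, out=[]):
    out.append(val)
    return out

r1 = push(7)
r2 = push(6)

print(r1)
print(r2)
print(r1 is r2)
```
[7, 6]
[7, 6]
True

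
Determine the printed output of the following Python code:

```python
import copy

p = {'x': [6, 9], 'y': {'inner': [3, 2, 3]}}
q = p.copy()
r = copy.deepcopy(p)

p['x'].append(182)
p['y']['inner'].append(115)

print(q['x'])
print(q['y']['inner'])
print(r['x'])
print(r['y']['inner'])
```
[6, 9, 182]
[3, 2, 3, 115]
[6, 9]
[3, 2, 3]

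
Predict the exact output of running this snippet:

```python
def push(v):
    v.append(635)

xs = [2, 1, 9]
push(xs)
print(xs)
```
[2, 1, 9, 635]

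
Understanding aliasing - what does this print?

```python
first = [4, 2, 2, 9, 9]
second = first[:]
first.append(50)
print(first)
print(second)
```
[4, 2, 2, 9, 9, 50]
[4, 2, 2, 9, 9]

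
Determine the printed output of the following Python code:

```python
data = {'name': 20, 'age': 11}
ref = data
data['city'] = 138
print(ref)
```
{'name': 20, 'age': 11, 'city': 138}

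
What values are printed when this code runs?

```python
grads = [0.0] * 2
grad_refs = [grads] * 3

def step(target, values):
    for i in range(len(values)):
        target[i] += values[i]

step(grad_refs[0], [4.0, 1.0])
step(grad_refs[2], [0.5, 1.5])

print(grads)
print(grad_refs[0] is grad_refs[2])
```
[4.5, 2.5]
True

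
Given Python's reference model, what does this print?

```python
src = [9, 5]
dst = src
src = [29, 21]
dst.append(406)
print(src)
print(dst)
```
[29, 21]
[9, 5, 406]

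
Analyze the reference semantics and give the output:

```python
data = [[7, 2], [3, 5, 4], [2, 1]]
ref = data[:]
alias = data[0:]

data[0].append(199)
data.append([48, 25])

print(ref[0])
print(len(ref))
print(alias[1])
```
[7, 2, 199]
3
[3, 5, 4]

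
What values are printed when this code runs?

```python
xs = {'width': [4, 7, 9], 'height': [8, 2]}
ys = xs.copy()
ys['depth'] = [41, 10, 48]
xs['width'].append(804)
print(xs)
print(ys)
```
{'width': [4, 7, 9, 804], 'height': [8, 2]}
{'width': [4, 7, 9, 804], 'height': [8, 2], 'depth': [41, 10, 48]}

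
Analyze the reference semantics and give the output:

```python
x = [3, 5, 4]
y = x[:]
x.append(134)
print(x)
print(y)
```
[3, 5, 4, 134]
[3, 5, 4]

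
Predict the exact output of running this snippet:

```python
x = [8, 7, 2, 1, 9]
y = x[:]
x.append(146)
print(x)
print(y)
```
[8, 7, 2, 1, 9, 146]
[8, 7, 2, 1, 9]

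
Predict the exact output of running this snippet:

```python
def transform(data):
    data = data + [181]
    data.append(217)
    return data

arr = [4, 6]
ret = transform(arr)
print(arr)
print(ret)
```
[4, 6]
[4, 6, 181, 217]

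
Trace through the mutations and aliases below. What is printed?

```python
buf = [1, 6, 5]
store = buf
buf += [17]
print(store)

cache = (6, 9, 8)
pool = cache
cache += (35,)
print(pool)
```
[1, 6, 5, 17]
(6, 9, 8)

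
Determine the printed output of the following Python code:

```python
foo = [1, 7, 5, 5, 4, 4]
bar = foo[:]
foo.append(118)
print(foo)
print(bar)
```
[1, 7, 5, 5, 4, 4, 118]
[1, 7, 5, 5, 4, 4]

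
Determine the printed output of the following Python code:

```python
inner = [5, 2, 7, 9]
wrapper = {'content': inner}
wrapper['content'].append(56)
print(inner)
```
[5, 2, 7, 9, 56]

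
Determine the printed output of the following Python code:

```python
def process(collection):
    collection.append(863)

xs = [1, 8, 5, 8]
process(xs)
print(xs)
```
[1, 8, 5, 8, 863]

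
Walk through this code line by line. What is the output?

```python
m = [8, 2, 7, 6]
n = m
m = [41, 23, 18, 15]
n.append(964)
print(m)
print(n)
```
[41, 23, 18, 15]
[8, 2, 7, 6, 964]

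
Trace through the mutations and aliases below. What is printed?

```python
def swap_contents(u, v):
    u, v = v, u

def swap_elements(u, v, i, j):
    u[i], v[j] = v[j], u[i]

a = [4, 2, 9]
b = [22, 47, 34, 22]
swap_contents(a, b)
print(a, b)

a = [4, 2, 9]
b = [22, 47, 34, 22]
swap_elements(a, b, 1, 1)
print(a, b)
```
[4, 2, 9] [22, 47, 34, 22]
[4, 47, 9] [22, 2, 34, 22]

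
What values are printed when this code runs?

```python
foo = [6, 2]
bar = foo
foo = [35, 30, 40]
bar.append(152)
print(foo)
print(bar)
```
[35, 30, 40]
[6, 2, 152]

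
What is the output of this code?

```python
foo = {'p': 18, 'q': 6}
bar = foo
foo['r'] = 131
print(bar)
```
{'p': 18, 'q': 6, 'r': 131}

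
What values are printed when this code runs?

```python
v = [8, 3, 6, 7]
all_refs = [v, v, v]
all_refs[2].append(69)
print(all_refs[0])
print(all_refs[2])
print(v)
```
[8, 3, 6, 7, 69]
[8, 3, 6, 7, 69]
[8, 3, 6, 7, 69]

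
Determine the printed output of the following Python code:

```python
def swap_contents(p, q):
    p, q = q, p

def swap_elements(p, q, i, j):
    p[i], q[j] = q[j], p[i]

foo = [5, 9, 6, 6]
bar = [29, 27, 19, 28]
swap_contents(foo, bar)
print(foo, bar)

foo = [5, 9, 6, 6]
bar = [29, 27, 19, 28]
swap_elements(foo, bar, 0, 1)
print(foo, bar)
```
[5, 9, 6, 6] [29, 27, 19, 28]
[27, 9, 6, 6] [29, 5, 19, 28]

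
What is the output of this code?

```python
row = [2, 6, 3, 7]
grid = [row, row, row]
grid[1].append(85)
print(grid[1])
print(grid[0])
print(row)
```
[2, 6, 3, 7, 85]
[2, 6, 3, 7, 85]
[2, 6, 3, 7, 85]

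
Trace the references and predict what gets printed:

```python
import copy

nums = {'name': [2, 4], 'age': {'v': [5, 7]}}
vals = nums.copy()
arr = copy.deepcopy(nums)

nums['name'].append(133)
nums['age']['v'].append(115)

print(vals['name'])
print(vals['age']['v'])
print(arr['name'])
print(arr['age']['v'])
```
[2, 4, 133]
[5, 7, 115]
[2, 4]
[5, 7]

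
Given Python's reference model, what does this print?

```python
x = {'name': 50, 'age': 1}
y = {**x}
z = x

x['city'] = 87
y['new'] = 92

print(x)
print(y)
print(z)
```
{'name': 50, 'age': 1, 'city': 87}
{'name': 50, 'age': 1, 'new': 92}
{'name': 50, 'age': 1, 'city': 87}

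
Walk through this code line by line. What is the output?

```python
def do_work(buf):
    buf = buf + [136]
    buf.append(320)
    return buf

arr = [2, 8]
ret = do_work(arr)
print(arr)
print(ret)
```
[2, 8]
[2, 8, 136, 320]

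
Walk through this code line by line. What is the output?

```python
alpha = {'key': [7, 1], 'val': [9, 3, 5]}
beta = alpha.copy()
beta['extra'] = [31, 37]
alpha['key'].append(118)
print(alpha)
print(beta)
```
{'key': [7, 1, 118], 'val': [9, 3, 5]}
{'key': [7, 1, 118], 'val': [9, 3, 5], 'extra': [31, 37]}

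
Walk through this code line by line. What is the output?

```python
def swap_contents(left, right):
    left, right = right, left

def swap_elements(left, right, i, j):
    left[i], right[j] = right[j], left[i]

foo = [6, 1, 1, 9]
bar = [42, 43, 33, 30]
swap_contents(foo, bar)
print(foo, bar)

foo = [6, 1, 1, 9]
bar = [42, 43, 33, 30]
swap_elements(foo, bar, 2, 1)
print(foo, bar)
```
[6, 1, 1, 9] [42, 43, 33, 30]
[6, 1, 43, 9] [42, 1, 33, 30]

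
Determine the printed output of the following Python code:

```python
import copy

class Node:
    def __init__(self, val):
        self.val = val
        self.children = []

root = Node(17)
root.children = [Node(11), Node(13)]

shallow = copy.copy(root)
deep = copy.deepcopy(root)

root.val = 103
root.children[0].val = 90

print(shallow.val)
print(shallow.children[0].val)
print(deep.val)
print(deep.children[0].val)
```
17
90
17
11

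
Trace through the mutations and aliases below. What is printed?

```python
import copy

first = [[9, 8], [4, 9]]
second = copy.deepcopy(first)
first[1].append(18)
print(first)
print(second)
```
[[9, 8], [4, 9, 18]]
[[9, 8], [4, 9]]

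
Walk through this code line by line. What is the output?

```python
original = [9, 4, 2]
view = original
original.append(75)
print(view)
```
[9, 4, 2, 75]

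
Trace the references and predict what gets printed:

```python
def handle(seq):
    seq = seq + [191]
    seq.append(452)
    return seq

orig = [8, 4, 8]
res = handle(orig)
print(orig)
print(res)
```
[8, 4, 8]
[8, 4, 8, 191, 452]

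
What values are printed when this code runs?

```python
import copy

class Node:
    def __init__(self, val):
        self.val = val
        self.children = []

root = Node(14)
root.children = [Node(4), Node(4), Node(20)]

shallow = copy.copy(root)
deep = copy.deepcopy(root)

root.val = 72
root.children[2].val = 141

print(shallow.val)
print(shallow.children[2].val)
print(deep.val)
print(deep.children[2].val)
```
14
141
14
20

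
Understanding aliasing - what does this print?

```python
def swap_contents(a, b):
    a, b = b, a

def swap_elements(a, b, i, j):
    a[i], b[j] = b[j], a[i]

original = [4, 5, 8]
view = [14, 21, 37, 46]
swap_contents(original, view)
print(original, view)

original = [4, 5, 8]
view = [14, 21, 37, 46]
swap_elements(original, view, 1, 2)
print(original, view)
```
[4, 5, 8] [14, 21, 37, 46]
[4, 37, 8] [14, 21, 5, 46]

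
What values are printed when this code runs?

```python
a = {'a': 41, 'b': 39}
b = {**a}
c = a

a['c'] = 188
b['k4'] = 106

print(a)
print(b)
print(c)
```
{'a': 41, 'b': 39, 'c': 188}
{'a': 41, 'b': 39, 'k4': 106}
{'a': 41, 'b': 39, 'c': 188}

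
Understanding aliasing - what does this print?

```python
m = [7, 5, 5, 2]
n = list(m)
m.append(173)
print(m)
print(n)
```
[7, 5, 5, 2, 173]
[7, 5, 5, 2]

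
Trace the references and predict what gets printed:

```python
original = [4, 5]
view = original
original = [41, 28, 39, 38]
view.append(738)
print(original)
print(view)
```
[41, 28, 39, 38]
[4, 5, 738]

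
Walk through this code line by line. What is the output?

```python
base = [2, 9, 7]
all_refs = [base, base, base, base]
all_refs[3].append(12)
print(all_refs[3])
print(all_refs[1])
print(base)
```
[2, 9, 7, 12]
[2, 9, 7, 12]
[2, 9, 7, 12]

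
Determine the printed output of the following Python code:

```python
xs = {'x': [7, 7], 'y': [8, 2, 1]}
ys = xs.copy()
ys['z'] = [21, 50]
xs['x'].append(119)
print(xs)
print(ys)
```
{'x': [7, 7, 119], 'y': [8, 2, 1]}
{'x': [7, 7, 119], 'y': [8, 2, 1], 'z': [21, 50]}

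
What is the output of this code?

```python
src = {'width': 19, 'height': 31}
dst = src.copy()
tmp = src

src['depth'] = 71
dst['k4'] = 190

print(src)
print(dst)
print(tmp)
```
{'width': 19, 'height': 31, 'depth': 71}
{'width': 19, 'height': 31, 'k4': 190}
{'width': 19, 'height': 31, 'depth': 71}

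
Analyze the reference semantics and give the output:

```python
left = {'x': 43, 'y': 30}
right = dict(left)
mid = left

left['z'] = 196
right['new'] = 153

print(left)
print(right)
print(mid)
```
{'x': 43, 'y': 30, 'z': 196}
{'x': 43, 'y': 30, 'new': 153}
{'x': 43, 'y': 30, 'z': 196}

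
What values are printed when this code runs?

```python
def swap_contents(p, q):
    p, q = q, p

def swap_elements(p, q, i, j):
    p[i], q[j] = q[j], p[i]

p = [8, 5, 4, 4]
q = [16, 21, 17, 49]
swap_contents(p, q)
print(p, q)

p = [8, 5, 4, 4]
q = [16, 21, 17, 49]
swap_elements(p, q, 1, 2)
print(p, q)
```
[8, 5, 4, 4] [16, 21, 17, 49]
[8, 17, 4, 4] [16, 21, 5, 49]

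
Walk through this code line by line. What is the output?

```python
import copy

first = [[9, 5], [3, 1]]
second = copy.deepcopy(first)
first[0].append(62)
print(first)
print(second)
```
[[9, 5, 62], [3, 1]]
[[9, 5], [3, 1]]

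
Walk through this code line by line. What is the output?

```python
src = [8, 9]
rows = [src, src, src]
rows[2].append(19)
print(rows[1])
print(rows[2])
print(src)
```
[8, 9, 19]
[8, 9, 19]
[8, 9, 19]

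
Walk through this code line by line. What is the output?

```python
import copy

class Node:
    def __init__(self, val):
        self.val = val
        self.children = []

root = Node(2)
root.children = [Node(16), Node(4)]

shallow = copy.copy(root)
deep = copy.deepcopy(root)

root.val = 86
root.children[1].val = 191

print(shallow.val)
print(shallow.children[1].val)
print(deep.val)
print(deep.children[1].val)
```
2
191
2
4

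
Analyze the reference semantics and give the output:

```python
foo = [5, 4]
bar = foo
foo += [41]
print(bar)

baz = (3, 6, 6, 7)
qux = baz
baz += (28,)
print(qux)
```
[5, 4, 41]
(3, 6, 6, 7)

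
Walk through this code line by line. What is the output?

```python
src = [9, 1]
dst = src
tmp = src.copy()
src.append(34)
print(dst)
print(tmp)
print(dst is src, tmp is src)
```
[9, 1, 34]
[9, 1]
True False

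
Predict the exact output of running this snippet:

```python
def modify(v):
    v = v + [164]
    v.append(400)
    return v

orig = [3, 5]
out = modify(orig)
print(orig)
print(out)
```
[3, 5]
[3, 5, 164, 400]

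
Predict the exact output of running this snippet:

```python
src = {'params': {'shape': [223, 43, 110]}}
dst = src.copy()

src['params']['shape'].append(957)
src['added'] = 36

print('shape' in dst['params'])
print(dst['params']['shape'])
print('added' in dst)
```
True
[223, 43, 110, 957]
False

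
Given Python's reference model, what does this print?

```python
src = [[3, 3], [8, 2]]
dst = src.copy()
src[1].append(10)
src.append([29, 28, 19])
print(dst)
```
[[3, 3], [8, 2, 10]]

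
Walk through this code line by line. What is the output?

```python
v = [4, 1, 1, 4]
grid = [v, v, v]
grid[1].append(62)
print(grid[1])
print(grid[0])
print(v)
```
[4, 1, 1, 4, 62]
[4, 1, 1, 4, 62]
[4, 1, 1, 4, 62]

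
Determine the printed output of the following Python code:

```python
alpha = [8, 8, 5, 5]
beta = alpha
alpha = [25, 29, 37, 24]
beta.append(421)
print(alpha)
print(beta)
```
[25, 29, 37, 24]
[8, 8, 5, 5, 421]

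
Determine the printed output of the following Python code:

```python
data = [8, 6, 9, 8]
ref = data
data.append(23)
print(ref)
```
[8, 6, 9, 8, 23]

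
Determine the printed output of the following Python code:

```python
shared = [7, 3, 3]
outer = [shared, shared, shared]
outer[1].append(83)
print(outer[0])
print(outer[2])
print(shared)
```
[7, 3, 3, 83]
[7, 3, 3, 83]
[7, 3, 3, 83]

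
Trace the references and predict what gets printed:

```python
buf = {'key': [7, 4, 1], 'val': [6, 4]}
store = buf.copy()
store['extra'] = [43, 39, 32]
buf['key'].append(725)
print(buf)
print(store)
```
{'key': [7, 4, 1, 725], 'val': [6, 4]}
{'key': [7, 4, 1, 725], 'val': [6, 4], 'extra': [43, 39, 32]}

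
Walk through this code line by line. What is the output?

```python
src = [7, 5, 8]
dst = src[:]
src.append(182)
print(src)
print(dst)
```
[7, 5, 8, 182]
[7, 5, 8]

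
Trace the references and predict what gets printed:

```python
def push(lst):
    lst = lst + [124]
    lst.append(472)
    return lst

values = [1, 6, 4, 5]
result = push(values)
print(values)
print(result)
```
[1, 6, 4, 5]
[1, 6, 4, 5, 124, 472]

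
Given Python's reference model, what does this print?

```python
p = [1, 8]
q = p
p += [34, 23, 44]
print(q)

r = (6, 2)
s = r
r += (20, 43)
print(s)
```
[1, 8, 34, 23, 44]
(6, 2)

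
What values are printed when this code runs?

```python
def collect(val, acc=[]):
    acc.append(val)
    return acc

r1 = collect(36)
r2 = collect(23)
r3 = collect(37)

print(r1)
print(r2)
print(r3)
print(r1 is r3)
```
[36, 23, 37]
[36, 23, 37]
[36, 23, 37]
True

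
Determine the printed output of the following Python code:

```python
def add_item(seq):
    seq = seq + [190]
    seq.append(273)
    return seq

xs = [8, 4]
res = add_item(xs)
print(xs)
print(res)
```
[8, 4]
[8, 4, 190, 273]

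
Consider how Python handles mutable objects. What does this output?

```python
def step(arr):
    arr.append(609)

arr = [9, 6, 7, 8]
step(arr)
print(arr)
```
[9, 6, 7, 8, 609]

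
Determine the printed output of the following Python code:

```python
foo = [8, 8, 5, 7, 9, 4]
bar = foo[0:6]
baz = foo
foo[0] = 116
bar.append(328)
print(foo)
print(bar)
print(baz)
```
[116, 8, 5, 7, 9, 4]
[8, 8, 5, 7, 9, 4, 328]
[116, 8, 5, 7, 9, 4]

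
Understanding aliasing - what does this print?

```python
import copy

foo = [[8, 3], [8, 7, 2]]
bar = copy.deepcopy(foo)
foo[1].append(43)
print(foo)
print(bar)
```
[[8, 3], [8, 7, 2, 43]]
[[8, 3], [8, 7, 2]]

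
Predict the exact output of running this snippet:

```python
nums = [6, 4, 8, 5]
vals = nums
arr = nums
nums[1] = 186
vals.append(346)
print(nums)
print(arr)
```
[6, 186, 8, 5, 346]
[6, 186, 8, 5, 346]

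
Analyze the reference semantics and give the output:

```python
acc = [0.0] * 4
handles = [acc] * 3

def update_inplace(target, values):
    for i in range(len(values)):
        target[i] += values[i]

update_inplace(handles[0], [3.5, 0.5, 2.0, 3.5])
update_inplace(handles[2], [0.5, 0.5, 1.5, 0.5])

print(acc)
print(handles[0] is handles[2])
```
[4.0, 1.0, 3.5, 4.0]
True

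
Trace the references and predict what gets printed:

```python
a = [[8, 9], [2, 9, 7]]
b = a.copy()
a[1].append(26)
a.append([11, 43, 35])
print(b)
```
[[8, 9], [2, 9, 7, 26]]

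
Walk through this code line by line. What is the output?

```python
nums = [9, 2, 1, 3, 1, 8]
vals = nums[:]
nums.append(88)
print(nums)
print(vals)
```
[9, 2, 1, 3, 1, 8, 88]
[9, 2, 1, 3, 1, 8]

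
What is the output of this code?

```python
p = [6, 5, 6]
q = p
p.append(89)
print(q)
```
[6, 5, 6, 89]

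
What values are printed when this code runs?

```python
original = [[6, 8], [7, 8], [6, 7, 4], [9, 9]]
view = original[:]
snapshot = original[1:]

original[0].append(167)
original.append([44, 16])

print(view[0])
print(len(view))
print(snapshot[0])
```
[6, 8, 167]
4
[7, 8]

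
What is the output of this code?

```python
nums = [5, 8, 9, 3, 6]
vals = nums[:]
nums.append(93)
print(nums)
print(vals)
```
[5, 8, 9, 3, 6, 93]
[5, 8, 9, 3, 6]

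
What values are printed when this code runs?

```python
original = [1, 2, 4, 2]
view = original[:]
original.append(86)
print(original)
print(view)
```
[1, 2, 4, 2, 86]
[1, 2, 4, 2]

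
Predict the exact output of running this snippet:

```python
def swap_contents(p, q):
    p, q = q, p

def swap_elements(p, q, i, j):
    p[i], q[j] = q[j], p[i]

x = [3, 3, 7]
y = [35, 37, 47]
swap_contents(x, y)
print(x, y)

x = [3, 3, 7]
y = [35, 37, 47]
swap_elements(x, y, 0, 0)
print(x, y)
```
[3, 3, 7] [35, 37, 47]
[35, 3, 7] [3, 37, 47]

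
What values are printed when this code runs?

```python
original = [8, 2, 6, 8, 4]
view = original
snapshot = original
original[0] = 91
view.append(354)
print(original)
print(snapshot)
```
[91, 2, 6, 8, 4, 354]
[91, 2, 6, 8, 4, 354]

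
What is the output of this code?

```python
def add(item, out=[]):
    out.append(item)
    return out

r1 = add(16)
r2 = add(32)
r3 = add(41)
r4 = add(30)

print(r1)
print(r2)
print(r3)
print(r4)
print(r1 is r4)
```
[16, 32, 41, 30]
[16, 32, 41, 30]
[16, 32, 41, 30]
[16, 32, 41, 30]
True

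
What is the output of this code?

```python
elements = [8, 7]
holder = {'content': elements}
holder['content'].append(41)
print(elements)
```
[8, 7, 41]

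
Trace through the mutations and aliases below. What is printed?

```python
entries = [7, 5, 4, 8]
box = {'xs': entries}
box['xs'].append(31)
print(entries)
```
[7, 5, 4, 8, 31]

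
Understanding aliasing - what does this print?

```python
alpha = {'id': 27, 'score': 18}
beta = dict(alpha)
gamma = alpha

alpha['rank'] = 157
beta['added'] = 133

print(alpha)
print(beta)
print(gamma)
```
{'id': 27, 'score': 18, 'rank': 157}
{'id': 27, 'score': 18, 'added': 133}
{'id': 27, 'score': 18, 'rank': 157}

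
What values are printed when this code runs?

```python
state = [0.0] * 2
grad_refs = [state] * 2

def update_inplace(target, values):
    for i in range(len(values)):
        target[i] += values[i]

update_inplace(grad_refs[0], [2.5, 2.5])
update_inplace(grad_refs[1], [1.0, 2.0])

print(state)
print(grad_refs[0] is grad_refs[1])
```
[3.5, 4.5]
True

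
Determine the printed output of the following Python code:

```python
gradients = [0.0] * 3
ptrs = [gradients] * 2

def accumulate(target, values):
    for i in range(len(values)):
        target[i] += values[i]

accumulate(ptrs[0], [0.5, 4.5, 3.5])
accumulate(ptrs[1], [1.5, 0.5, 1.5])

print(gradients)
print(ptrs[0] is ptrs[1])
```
[2.0, 5.0, 5.0]
True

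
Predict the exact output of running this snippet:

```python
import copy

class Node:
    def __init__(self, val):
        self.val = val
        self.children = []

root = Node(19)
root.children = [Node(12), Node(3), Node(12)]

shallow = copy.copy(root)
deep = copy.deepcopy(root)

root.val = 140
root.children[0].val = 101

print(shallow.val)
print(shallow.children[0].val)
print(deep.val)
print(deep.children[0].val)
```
19
101
19
12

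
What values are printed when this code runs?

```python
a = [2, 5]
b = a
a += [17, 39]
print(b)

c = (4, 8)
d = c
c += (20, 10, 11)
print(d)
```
[2, 5, 17, 39]
(4, 8)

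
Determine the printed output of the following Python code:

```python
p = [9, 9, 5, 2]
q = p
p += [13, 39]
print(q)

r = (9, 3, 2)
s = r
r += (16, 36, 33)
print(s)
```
[9, 9, 5, 2, 13, 39]
(9, 3, 2)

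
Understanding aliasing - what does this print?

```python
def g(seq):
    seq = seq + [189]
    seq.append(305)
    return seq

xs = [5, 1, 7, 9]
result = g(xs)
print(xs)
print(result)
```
[5, 1, 7, 9]
[5, 1, 7, 9, 189, 305]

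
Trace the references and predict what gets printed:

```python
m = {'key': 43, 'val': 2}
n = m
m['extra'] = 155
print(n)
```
{'key': 43, 'val': 2, 'extra': 155}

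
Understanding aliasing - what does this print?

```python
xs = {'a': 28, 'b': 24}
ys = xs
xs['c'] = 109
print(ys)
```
{'a': 28, 'b': 24, 'c': 109}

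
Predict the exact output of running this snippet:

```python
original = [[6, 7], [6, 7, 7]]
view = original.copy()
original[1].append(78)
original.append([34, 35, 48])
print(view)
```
[[6, 7], [6, 7, 7, 78]]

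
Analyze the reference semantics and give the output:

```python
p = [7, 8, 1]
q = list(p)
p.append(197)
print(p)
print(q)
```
[7, 8, 1, 197]
[7, 8, 1]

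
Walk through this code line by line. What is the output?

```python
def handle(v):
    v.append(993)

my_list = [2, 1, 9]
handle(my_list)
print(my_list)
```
[2, 1, 9, 993]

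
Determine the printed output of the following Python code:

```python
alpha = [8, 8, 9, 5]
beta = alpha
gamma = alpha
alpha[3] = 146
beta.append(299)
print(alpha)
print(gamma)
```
[8, 8, 9, 146, 299]
[8, 8, 9, 146, 299]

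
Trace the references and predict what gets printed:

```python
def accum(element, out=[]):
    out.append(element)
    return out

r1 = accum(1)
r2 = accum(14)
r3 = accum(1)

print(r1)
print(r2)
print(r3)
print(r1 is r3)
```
[1, 14, 1]
[1, 14, 1]
[1, 14, 1]
True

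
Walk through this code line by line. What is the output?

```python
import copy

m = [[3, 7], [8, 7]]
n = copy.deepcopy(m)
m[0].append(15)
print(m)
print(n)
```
[[3, 7, 15], [8, 7]]
[[3, 7], [8, 7]]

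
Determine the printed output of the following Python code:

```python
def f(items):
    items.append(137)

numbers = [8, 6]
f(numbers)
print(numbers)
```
[8, 6, 137]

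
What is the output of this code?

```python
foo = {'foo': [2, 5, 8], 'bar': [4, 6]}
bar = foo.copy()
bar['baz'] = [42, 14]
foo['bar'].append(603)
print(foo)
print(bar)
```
{'foo': [2, 5, 8], 'bar': [4, 6, 603]}
{'foo': [2, 5, 8], 'bar': [4, 6, 603], 'baz': [42, 14]}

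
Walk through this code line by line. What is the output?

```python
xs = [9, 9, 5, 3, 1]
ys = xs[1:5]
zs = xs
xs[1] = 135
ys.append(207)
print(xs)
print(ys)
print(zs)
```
[9, 135, 5, 3, 1]
[9, 5, 3, 1, 207]
[9, 135, 5, 3, 1]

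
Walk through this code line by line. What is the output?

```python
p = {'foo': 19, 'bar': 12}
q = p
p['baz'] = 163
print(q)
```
{'foo': 19, 'bar': 12, 'baz': 163}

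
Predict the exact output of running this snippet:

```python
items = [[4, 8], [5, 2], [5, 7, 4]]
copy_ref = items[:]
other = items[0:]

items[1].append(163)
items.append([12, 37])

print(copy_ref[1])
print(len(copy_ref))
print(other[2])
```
[5, 2, 163]
3
[5, 7, 4]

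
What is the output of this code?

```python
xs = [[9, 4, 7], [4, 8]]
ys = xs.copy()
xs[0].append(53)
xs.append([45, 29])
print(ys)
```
[[9, 4, 7, 53], [4, 8]]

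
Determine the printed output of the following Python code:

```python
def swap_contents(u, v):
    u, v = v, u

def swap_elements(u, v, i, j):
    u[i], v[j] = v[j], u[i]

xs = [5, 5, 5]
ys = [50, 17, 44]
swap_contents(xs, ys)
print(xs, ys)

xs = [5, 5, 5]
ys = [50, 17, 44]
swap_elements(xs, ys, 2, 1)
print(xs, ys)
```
[5, 5, 5] [50, 17, 44]
[5, 5, 17] [50, 5, 44]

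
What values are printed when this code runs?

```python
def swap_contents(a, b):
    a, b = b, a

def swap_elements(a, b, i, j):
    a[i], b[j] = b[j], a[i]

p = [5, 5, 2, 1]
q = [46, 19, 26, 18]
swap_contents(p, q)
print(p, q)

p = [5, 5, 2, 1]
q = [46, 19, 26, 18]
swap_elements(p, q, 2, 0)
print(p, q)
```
[5, 5, 2, 1] [46, 19, 26, 18]
[5, 5, 46, 1] [2, 19, 26, 18]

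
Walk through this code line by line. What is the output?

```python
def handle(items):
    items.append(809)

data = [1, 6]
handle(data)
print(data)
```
[1, 6, 809]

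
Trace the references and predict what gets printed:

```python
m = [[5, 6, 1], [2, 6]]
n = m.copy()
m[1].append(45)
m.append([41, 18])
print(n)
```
[[5, 6, 1], [2, 6, 45]]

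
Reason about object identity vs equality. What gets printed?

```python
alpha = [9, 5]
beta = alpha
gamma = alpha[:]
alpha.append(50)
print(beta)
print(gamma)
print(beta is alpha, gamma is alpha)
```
[9, 5, 50]
[9, 5]
True False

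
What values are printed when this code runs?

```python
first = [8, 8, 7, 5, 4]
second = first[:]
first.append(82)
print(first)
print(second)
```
[8, 8, 7, 5, 4, 82]
[8, 8, 7, 5, 4]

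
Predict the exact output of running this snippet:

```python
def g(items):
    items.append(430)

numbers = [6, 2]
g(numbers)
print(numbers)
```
[6, 2, 430]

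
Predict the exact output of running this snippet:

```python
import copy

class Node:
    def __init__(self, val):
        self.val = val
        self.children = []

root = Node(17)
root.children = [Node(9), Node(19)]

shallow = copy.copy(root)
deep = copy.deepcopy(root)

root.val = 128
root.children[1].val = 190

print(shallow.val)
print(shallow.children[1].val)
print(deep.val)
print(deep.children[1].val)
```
17
190
17
19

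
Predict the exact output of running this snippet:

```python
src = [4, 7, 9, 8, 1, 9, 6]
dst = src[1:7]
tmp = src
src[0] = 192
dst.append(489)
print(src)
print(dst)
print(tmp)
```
[192, 7, 9, 8, 1, 9, 6]
[7, 9, 8, 1, 9, 6, 489]
[192, 7, 9, 8, 1, 9, 6]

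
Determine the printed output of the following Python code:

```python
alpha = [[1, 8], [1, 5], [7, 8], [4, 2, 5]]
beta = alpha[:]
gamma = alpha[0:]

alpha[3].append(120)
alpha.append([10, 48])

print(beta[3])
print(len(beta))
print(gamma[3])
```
[4, 2, 5, 120]
4
[4, 2, 5, 120]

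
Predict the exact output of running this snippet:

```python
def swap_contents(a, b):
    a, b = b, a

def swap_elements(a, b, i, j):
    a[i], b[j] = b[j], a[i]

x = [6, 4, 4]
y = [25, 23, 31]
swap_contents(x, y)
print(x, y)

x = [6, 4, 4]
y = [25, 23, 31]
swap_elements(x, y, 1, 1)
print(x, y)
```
[6, 4, 4] [25, 23, 31]
[6, 23, 4] [25, 4, 31]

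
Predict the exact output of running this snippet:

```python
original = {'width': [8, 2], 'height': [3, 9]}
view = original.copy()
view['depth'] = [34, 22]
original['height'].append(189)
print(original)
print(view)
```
{'width': [8, 2], 'height': [3, 9, 189]}
{'width': [8, 2], 'height': [3, 9, 189], 'depth': [34, 22]}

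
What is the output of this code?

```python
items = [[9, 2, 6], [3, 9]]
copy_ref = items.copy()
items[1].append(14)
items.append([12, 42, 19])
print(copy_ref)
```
[[9, 2, 6], [3, 9, 14]]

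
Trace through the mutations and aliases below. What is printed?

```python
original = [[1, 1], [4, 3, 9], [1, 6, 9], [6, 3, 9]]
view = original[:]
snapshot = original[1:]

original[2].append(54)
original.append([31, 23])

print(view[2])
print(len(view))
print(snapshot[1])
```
[1, 6, 9, 54]
4
[1, 6, 9, 54]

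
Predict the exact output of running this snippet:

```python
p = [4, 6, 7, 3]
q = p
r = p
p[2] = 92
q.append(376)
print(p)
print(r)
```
[4, 6, 92, 3, 376]
[4, 6, 92, 3, 376]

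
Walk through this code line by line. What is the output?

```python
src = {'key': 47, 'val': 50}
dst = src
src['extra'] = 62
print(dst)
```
{'key': 47, 'val': 50, 'extra': 62}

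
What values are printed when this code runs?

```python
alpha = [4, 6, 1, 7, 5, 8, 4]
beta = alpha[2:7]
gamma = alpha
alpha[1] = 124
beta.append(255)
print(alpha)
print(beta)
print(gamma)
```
[4, 124, 1, 7, 5, 8, 4]
[1, 7, 5, 8, 4, 255]
[4, 124, 1, 7, 5, 8, 4]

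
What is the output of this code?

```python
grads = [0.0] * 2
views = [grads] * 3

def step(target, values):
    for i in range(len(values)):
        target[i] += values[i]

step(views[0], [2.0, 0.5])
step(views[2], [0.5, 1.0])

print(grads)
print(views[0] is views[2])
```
[2.5, 1.5]
True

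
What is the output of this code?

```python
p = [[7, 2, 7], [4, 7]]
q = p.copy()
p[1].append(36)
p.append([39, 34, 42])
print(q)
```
[[7, 2, 7], [4, 7, 36]]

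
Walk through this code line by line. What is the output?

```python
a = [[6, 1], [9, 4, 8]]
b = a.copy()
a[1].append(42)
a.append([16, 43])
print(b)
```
[[6, 1], [9, 4, 8, 42]]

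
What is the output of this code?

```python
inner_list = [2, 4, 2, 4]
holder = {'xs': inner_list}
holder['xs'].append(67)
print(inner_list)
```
[2, 4, 2, 4, 67]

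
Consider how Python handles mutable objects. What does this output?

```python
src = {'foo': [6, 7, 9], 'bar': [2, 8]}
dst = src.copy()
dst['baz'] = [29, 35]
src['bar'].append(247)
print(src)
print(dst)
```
{'foo': [6, 7, 9], 'bar': [2, 8, 247]}
{'foo': [6, 7, 9], 'bar': [2, 8, 247], 'baz': [29, 35]}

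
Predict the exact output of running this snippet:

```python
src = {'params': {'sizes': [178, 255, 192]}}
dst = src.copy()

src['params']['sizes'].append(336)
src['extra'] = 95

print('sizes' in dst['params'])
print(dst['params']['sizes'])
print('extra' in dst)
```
True
[178, 255, 192, 336]
False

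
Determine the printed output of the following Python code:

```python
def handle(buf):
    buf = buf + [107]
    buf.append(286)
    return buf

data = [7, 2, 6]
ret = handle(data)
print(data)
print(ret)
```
[7, 2, 6]
[7, 2, 6, 107, 286]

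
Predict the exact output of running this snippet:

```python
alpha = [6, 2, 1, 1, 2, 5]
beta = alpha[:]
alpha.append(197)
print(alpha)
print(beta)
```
[6, 2, 1, 1, 2, 5, 197]
[6, 2, 1, 1, 2, 5]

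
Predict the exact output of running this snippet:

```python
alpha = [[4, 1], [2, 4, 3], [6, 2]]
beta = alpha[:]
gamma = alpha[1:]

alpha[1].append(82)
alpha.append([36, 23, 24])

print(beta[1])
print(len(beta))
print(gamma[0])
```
[2, 4, 3, 82]
3
[2, 4, 3, 82]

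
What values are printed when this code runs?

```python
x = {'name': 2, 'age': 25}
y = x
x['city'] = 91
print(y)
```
{'name': 2, 'age': 25, 'city': 91}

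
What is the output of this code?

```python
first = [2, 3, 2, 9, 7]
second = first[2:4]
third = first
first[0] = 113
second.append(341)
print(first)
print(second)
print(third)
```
[113, 3, 2, 9, 7]
[2, 9, 341]
[113, 3, 2, 9, 7]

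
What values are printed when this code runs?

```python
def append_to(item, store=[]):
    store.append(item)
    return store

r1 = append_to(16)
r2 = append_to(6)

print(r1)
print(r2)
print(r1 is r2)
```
[16, 6]
[16, 6]
True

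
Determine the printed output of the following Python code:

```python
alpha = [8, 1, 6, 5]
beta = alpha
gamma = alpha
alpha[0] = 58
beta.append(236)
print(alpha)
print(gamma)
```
[58, 1, 6, 5, 236]
[58, 1, 6, 5, 236]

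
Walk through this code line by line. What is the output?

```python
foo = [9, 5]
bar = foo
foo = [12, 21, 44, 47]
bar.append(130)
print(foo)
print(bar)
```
[12, 21, 44, 47]
[9, 5, 130]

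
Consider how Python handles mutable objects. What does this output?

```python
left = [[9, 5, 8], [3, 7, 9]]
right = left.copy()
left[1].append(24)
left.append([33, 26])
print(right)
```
[[9, 5, 8], [3, 7, 9, 24]]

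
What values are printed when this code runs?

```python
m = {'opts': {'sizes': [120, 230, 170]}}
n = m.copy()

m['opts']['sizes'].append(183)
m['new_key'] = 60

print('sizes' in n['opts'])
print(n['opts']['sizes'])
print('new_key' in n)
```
True
[120, 230, 170, 183]
False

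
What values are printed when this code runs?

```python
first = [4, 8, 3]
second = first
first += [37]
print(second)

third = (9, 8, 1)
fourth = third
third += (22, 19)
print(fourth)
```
[4, 8, 3, 37]
(9, 8, 1)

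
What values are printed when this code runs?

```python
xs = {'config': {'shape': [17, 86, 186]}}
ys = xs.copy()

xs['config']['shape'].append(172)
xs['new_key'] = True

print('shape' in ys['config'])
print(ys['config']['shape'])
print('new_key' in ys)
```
True
[17, 86, 186, 172]
False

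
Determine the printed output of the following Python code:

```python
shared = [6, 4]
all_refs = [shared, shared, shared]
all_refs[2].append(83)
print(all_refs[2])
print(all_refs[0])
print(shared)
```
[6, 4, 83]
[6, 4, 83]
[6, 4, 83]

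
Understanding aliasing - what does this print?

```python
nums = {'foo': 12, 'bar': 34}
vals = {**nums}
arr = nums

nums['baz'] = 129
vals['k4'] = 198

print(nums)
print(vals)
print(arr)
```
{'foo': 12, 'bar': 34, 'baz': 129}
{'foo': 12, 'bar': 34, 'k4': 198}
{'foo': 12, 'bar': 34, 'baz': 129}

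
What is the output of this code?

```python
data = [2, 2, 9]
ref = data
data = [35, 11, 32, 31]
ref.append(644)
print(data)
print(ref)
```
[35, 11, 32, 31]
[2, 2, 9, 644]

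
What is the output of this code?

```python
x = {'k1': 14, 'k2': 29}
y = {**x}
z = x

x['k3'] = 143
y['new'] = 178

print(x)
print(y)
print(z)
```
{'k1': 14, 'k2': 29, 'k3': 143}
{'k1': 14, 'k2': 29, 'new': 178}
{'k1': 14, 'k2': 29, 'k3': 143}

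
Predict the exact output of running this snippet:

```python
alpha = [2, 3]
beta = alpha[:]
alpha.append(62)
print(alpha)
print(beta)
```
[2, 3, 62]
[2, 3]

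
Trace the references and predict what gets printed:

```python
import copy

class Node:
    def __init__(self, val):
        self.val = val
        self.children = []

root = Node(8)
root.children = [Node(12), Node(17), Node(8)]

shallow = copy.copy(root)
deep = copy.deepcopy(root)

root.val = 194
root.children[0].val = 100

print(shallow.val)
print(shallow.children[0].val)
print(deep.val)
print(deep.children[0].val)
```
8
100
8
12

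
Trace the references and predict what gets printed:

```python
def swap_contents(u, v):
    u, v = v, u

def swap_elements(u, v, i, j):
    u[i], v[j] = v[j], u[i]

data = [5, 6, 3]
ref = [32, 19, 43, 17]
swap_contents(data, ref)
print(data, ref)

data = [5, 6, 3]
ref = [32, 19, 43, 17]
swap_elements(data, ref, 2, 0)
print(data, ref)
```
[5, 6, 3] [32, 19, 43, 17]
[5, 6, 32] [3, 19, 43, 17]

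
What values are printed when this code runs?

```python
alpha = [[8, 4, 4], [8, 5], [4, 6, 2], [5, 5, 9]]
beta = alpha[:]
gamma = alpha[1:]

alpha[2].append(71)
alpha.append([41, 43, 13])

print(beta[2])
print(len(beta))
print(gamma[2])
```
[4, 6, 2, 71]
4
[5, 5, 9]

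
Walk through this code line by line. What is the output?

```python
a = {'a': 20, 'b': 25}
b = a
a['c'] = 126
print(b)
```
{'a': 20, 'b': 25, 'c': 126}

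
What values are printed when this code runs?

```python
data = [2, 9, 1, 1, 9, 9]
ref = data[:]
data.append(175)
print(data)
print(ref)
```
[2, 9, 1, 1, 9, 9, 175]
[2, 9, 1, 1, 9, 9]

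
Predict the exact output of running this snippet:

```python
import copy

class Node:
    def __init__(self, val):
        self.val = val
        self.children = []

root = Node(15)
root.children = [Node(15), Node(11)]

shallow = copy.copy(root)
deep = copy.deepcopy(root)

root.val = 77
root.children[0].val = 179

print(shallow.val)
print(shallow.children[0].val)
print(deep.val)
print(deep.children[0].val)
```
15
179
15
15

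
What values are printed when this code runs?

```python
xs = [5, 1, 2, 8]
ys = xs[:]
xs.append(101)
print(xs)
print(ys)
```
[5, 1, 2, 8, 101]
[5, 1, 2, 8]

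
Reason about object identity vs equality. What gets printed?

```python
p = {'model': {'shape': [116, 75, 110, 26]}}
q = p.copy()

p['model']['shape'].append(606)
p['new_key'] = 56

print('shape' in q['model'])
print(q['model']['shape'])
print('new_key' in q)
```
True
[116, 75, 110, 26, 606]
False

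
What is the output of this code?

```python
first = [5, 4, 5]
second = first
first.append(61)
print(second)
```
[5, 4, 5, 61]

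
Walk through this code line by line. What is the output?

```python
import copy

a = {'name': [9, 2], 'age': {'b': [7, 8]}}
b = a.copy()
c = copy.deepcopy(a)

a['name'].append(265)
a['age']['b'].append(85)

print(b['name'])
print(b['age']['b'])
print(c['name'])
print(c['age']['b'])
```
[9, 2, 265]
[7, 8, 85]
[9, 2]
[7, 8]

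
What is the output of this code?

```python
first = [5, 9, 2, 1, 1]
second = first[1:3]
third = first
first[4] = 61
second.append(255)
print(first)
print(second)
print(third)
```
[5, 9, 2, 1, 61]
[9, 2, 255]
[5, 9, 2, 1, 61]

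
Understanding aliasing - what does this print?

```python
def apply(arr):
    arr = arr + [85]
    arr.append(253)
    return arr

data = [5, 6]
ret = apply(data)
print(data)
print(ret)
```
[5, 6]
[5, 6, 85, 253]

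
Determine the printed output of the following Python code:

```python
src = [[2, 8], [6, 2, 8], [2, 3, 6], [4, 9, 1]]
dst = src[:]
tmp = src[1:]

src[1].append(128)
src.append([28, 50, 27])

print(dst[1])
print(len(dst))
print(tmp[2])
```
[6, 2, 8, 128]
4
[4, 9, 1]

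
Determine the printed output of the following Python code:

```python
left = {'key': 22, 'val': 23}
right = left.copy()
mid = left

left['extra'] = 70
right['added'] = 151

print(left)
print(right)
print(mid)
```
{'key': 22, 'val': 23, 'extra': 70}
{'key': 22, 'val': 23, 'added': 151}
{'key': 22, 'val': 23, 'extra': 70}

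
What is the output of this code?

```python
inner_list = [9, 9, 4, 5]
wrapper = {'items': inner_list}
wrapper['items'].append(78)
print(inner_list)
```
[9, 9, 4, 5, 78]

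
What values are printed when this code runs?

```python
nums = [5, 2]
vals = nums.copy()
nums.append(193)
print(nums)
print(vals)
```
[5, 2, 193]
[5, 2]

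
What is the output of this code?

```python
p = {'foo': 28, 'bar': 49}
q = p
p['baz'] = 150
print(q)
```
{'foo': 28, 'bar': 49, 'baz': 150}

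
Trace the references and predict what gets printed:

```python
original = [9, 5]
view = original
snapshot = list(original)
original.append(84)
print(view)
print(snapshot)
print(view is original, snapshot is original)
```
[9, 5, 84]
[9, 5]
True False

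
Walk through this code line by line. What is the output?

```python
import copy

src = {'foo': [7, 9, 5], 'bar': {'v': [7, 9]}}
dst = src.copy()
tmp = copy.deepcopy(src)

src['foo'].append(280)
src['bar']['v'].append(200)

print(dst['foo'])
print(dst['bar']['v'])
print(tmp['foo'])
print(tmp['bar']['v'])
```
[7, 9, 5, 280]
[7, 9, 200]
[7, 9, 5]
[7, 9]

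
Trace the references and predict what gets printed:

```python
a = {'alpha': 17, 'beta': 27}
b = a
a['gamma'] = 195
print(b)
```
{'alpha': 17, 'beta': 27, 'gamma': 195}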